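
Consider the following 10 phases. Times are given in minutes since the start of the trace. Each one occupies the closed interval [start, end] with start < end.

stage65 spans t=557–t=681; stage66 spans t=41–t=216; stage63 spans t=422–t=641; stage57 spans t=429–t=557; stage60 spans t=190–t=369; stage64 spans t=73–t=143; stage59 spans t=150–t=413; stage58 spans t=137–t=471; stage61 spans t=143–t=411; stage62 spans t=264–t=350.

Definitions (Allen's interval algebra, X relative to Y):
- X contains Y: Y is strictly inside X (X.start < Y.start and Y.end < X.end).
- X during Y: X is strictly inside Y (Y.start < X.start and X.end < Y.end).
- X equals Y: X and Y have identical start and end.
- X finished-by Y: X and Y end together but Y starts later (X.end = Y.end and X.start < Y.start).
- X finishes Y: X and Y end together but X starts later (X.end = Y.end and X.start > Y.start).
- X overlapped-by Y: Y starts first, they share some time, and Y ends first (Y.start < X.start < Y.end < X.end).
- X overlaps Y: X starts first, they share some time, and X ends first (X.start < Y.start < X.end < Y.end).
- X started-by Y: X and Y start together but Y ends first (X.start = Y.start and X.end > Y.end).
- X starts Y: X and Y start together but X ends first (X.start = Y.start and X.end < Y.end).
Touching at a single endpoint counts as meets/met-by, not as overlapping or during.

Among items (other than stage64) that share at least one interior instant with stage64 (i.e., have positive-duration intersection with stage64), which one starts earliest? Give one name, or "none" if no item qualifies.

stage66

Target stage64 = [t=73, t=143].
stage57 [t=429, t=557] → after → excluded.
stage58 [t=137, t=471] → overlapped-by → candidate.
stage59 [t=150, t=413] → after → excluded.
stage60 [t=190, t=369] → after → excluded.
stage61 [t=143, t=411] → met-by → excluded.
stage62 [t=264, t=350] → after → excluded.
stage63 [t=422, t=641] → after → excluded.
stage65 [t=557, t=681] → after → excluded.
stage66 [t=41, t=216] → contains → candidate.
Among candidates, earliest start is t=41 → stage66.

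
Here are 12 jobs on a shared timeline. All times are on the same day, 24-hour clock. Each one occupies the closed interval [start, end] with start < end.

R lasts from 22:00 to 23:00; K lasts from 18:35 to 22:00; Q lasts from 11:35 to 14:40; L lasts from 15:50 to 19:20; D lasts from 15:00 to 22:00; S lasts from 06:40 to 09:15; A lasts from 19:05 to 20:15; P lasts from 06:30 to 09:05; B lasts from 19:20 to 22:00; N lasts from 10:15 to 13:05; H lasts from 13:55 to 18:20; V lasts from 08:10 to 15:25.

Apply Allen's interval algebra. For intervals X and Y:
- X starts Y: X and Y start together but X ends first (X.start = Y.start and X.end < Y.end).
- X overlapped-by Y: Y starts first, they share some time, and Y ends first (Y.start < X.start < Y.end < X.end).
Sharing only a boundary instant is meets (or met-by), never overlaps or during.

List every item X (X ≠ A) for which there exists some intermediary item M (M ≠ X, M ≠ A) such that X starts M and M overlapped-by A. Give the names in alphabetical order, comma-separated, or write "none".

Target A = [19:05, 20:15].
Intermediaries M with M overlapped-by A: B.
Via B — items with X starts B: none.
Union: none.

none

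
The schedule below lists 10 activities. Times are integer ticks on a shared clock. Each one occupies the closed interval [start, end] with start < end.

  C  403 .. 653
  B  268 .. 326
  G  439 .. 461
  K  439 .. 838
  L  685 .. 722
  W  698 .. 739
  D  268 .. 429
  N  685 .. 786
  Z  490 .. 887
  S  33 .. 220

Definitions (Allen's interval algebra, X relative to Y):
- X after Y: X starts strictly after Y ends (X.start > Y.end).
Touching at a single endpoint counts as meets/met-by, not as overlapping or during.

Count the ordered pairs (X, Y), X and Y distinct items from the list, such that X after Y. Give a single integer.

Checking all 90 ordered pairs for relation 'after'; matching pairs in alphabetical order:
(B, S): B after S ✓
(C, B): C after B ✓
(C, S): C after S ✓
(D, S): D after S ✓
(G, B): G after B ✓
(G, D): G after D ✓
(G, S): G after S ✓
(K, B): K after B ✓
(K, D): K after D ✓
(K, S): K after S ✓
(L, B): L after B ✓
(L, C): L after C ✓
(L, D): L after D ✓
(L, G): L after G ✓
(L, S): L after S ✓
(N, B): N after B ✓
(N, C): N after C ✓
(N, D): N after D ✓
(N, G): N after G ✓
(N, S): N after S ✓
(W, B): W after B ✓
(W, C): W after C ✓
(W, D): W after D ✓
(W, G): W after G ✓
... plus 5 further pairs not listed.
Count: 29.

29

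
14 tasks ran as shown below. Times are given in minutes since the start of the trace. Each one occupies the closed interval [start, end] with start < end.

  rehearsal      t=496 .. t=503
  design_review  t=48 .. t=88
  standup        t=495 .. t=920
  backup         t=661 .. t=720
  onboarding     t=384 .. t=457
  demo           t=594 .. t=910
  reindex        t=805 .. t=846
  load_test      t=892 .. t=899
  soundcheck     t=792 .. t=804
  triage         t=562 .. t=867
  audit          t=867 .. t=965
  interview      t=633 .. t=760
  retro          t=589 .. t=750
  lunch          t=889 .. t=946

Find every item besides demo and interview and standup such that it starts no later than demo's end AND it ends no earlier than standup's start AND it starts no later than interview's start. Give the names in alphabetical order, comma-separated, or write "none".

Conditions: its start is no later than demo's end (X.start <= t=910) AND its end is no earlier than standup's start (X.end >= t=495) AND its start is no later than interview's start (X.start <= t=633).
audit: start t=867 <= t=910? ✓; end t=965 >= t=495? ✓; start t=867 <= t=633? ✗ → no.
backup: start t=661 <= t=910? ✓; end t=720 >= t=495? ✓; start t=661 <= t=633? ✗ → no.
design_review: start t=48 <= t=910? ✓; end t=88 >= t=495? ✗; start t=48 <= t=633? ✓ → no.
load_test: start t=892 <= t=910? ✓; end t=899 >= t=495? ✓; start t=892 <= t=633? ✗ → no.
lunch: start t=889 <= t=910? ✓; end t=946 >= t=495? ✓; start t=889 <= t=633? ✗ → no.
onboarding: start t=384 <= t=910? ✓; end t=457 >= t=495? ✗; start t=384 <= t=633? ✓ → no.
rehearsal: start t=496 <= t=910? ✓; end t=503 >= t=495? ✓; start t=496 <= t=633? ✓ → yes.
reindex: start t=805 <= t=910? ✓; end t=846 >= t=495? ✓; start t=805 <= t=633? ✗ → no.
retro: start t=589 <= t=910? ✓; end t=750 >= t=495? ✓; start t=589 <= t=633? ✓ → yes.
soundcheck: start t=792 <= t=910? ✓; end t=804 >= t=495? ✓; start t=792 <= t=633? ✗ → no.
triage: start t=562 <= t=910? ✓; end t=867 >= t=495? ✓; start t=562 <= t=633? ✓ → yes.
Result: rehearsal, retro, triage.

rehearsal, retro, triage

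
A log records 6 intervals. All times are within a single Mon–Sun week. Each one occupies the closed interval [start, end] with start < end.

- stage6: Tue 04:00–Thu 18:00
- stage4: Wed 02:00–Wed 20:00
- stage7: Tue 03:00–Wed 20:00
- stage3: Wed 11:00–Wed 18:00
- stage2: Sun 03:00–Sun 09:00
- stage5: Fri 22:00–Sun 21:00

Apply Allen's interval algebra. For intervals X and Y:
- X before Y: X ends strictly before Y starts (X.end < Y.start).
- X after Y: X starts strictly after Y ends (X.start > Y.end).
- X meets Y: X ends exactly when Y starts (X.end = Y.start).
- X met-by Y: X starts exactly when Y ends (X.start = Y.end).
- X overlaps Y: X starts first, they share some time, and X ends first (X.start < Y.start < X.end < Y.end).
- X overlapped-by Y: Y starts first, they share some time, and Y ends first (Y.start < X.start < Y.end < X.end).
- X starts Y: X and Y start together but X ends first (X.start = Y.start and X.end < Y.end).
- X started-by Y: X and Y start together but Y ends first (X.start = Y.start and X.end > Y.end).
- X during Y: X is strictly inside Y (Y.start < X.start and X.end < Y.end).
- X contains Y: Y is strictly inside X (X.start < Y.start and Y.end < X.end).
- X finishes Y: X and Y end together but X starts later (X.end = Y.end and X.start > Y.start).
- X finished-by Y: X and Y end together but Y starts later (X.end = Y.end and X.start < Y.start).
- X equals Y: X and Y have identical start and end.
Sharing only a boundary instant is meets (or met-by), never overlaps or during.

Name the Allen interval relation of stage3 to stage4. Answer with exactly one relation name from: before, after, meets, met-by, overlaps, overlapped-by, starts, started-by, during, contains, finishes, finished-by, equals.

during

stage3 = [Wed 11:00, Wed 18:00]; stage4 = [Wed 02:00, Wed 20:00].
Compare endpoints: stage3.start > stage4.start, stage3.start < stage4.end, stage3.end > stage4.start, stage3.end < stage4.end.
That pattern is 'during'.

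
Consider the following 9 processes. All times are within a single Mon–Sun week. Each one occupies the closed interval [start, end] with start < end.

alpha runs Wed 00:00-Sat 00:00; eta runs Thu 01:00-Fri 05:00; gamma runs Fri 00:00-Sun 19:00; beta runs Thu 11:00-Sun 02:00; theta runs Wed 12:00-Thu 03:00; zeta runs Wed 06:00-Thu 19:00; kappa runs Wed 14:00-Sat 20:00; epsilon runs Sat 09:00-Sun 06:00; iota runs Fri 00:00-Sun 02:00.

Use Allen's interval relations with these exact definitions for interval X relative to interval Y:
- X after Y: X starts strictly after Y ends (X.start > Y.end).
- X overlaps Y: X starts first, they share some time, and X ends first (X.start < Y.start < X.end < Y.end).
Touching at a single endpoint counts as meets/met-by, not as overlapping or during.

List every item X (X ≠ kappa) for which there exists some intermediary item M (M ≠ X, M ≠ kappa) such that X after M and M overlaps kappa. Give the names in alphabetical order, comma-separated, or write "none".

Target kappa = [Wed 14:00, Sat 20:00].
Intermediaries M with M overlaps kappa: alpha, theta, zeta.
Via alpha — items with X after alpha: epsilon.
Via theta — items with X after theta: beta, epsilon, gamma, iota.
Via zeta — items with X after zeta: epsilon, gamma, iota.
Union: beta, epsilon, gamma, iota.

beta, epsilon, gamma, iota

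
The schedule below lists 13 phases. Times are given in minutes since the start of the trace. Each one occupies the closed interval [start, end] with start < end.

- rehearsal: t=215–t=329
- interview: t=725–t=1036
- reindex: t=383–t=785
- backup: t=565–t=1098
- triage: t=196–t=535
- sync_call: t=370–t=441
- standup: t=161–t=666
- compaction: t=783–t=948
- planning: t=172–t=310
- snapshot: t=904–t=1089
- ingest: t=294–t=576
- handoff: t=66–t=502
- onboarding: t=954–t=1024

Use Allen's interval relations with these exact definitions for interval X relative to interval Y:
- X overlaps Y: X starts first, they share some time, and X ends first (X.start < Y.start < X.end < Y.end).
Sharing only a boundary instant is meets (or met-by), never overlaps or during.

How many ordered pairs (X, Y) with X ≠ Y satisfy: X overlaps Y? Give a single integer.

20

Checking all 156 ordered pairs for relation 'overlaps'; matching pairs in alphabetical order:
(compaction, snapshot): compaction overlaps snapshot ✓
(handoff, ingest): handoff overlaps ingest ✓
(handoff, reindex): handoff overlaps reindex ✓
(handoff, standup): handoff overlaps standup ✓
(handoff, triage): handoff overlaps triage ✓
(ingest, backup): ingest overlaps backup ✓
(ingest, reindex): ingest overlaps reindex ✓
(interview, snapshot): interview overlaps snapshot ✓
(planning, ingest): planning overlaps ingest ✓
(planning, rehearsal): planning overlaps rehearsal ✓
(planning, triage): planning overlaps triage ✓
(rehearsal, ingest): rehearsal overlaps ingest ✓
(reindex, backup): reindex overlaps backup ✓
(reindex, compaction): reindex overlaps compaction ✓
(reindex, interview): reindex overlaps interview ✓
(standup, backup): standup overlaps backup ✓
(standup, reindex): standup overlaps reindex ✓
(sync_call, reindex): sync_call overlaps reindex ✓
(triage, ingest): triage overlaps ingest ✓
(triage, reindex): triage overlaps reindex ✓
Count: 20.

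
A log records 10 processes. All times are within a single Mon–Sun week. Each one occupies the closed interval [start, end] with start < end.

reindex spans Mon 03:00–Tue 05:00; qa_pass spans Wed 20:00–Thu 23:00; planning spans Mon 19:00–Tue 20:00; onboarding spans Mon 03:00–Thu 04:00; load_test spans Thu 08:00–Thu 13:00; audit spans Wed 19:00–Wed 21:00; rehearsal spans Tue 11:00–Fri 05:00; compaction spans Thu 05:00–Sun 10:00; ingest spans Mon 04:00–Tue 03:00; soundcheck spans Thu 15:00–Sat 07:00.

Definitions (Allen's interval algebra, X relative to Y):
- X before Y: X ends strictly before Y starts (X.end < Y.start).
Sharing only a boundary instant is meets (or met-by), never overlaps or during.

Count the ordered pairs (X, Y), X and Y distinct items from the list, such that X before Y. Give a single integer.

Checking all 90 ordered pairs for relation 'before'; matching pairs in alphabetical order:
(audit, compaction): audit before compaction ✓
(audit, load_test): audit before load_test ✓
(audit, soundcheck): audit before soundcheck ✓
(ingest, audit): ingest before audit ✓
(ingest, compaction): ingest before compaction ✓
(ingest, load_test): ingest before load_test ✓
(ingest, qa_pass): ingest before qa_pass ✓
(ingest, rehearsal): ingest before rehearsal ✓
(ingest, soundcheck): ingest before soundcheck ✓
(load_test, soundcheck): load_test before soundcheck ✓
(onboarding, compaction): onboarding before compaction ✓
(onboarding, load_test): onboarding before load_test ✓
(onboarding, soundcheck): onboarding before soundcheck ✓
(planning, audit): planning before audit ✓
(planning, compaction): planning before compaction ✓
(planning, load_test): planning before load_test ✓
(planning, qa_pass): planning before qa_pass ✓
(planning, soundcheck): planning before soundcheck ✓
(reindex, audit): reindex before audit ✓
(reindex, compaction): reindex before compaction ✓
(reindex, load_test): reindex before load_test ✓
(reindex, qa_pass): reindex before qa_pass ✓
(reindex, rehearsal): reindex before rehearsal ✓
(reindex, soundcheck): reindex before soundcheck ✓
Count: 24.

24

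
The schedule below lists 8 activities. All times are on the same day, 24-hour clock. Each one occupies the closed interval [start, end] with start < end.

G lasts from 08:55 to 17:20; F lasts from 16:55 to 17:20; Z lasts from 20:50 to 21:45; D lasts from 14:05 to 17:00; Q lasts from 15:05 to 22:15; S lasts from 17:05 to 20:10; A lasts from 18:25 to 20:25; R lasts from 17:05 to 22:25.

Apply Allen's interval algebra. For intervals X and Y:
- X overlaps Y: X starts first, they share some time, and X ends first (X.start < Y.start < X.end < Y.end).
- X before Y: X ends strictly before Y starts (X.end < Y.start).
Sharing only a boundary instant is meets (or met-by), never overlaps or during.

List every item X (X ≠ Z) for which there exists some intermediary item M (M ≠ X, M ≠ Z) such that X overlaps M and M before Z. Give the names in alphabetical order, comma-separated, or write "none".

Target Z = [20:50, 21:45].
Intermediaries M with M before Z: A, D, F, G, S.
Via A — items with X overlaps A: S.
Via D — items with X overlaps D: none.
Via F — items with X overlaps F: D.
Via G — items with X overlaps G: none.
Via S — items with X overlaps S: F, G.
Union: D, F, G, S.

D, F, G, S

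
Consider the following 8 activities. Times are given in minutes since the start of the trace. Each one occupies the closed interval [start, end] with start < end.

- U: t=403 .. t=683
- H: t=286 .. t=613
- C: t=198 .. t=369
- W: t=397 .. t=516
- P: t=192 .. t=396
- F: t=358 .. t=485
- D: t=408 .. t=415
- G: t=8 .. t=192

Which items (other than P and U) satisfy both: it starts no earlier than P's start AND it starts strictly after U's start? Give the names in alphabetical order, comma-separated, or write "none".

Conditions: its start is no earlier than P's start (X.start >= t=192) AND its start is strictly after U's start (X.start > t=403).
C: start t=198 >= t=192? ✓; start t=198 > t=403? ✗ → no.
D: start t=408 >= t=192? ✓; start t=408 > t=403? ✓ → yes.
F: start t=358 >= t=192? ✓; start t=358 > t=403? ✗ → no.
G: start t=8 >= t=192? ✗; start t=8 > t=403? ✗ → no.
H: start t=286 >= t=192? ✓; start t=286 > t=403? ✗ → no.
W: start t=397 >= t=192? ✓; start t=397 > t=403? ✗ → no.
Result: D.

D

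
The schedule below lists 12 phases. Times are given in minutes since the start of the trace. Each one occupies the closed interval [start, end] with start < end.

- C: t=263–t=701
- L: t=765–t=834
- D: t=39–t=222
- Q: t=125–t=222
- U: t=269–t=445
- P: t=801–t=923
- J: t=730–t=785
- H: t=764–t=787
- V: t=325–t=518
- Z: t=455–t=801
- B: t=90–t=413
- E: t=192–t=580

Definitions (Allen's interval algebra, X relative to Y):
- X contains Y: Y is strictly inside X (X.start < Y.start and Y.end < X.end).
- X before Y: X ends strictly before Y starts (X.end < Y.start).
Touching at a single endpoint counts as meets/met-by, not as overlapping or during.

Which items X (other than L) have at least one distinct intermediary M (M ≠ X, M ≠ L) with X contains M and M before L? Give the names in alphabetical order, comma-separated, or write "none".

B, C, E

Target L = [t=765, t=834].
Intermediaries M with M before L: B, C, D, E, Q, U, V.
Via B — items with X contains B: none.
Via C — items with X contains C: none.
Via D — items with X contains D: none.
Via E — items with X contains E: none.
Via Q — items with X contains Q: B.
Via U — items with X contains U: C, E.
Via V — items with X contains V: C, E.
Union: B, C, E.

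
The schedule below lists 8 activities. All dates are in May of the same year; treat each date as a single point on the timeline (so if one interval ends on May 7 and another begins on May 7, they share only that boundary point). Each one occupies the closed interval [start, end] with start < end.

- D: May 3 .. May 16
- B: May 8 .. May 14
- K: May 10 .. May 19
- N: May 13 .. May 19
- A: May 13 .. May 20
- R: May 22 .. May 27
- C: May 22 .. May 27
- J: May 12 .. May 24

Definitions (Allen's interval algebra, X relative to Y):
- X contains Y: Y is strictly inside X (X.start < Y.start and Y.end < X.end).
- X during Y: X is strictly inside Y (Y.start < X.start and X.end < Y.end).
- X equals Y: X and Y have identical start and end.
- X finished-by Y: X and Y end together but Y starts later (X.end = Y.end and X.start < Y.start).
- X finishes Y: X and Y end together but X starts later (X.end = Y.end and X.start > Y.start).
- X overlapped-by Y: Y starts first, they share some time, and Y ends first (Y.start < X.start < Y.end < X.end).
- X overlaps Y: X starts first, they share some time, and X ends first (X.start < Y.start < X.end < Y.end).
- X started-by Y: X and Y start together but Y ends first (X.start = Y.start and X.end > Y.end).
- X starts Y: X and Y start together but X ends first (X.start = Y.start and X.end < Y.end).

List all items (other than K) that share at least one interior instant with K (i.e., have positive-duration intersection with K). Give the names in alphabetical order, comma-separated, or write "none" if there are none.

Target K = [May 10, May 19].
A [May 13, May 20] → overlapped-by → yes.
B [May 8, May 14] → overlaps → yes.
C [May 22, May 27] → after → no.
D [May 3, May 16] → overlaps → yes.
J [May 12, May 24] → overlapped-by → yes.
N [May 13, May 19] → finishes → yes.
R [May 22, May 27] → after → no.
Result: A, B, D, J, N.

A, B, D, J, N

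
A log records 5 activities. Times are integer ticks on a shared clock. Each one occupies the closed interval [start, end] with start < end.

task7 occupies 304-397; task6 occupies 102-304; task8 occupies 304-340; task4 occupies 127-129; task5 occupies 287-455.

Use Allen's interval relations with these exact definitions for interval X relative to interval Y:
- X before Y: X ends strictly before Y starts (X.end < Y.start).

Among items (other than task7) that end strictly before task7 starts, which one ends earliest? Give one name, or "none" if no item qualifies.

Target task7 = [304, 397].
task4 [127, 129] → before → candidate.
task5 [287, 455] → contains → excluded.
task6 [102, 304] → meets → excluded.
task8 [304, 340] → starts → excluded.
Among candidates, earliest end is 129 → task4.

task4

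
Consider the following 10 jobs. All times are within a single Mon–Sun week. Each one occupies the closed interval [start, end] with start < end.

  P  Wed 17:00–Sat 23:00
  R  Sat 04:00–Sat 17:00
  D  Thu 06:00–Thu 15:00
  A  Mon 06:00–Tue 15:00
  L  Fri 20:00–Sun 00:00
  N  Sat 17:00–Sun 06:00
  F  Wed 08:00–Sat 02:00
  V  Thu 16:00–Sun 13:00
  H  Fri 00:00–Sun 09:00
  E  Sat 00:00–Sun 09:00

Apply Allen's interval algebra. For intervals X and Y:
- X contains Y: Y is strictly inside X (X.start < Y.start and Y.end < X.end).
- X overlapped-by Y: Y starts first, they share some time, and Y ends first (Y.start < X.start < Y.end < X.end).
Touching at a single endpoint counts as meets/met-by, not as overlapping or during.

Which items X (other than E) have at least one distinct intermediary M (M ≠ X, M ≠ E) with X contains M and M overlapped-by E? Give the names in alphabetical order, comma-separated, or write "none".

none

Target E = [Sat 00:00, Sun 09:00].
Intermediaries M with M overlapped-by E: none.
Union: none.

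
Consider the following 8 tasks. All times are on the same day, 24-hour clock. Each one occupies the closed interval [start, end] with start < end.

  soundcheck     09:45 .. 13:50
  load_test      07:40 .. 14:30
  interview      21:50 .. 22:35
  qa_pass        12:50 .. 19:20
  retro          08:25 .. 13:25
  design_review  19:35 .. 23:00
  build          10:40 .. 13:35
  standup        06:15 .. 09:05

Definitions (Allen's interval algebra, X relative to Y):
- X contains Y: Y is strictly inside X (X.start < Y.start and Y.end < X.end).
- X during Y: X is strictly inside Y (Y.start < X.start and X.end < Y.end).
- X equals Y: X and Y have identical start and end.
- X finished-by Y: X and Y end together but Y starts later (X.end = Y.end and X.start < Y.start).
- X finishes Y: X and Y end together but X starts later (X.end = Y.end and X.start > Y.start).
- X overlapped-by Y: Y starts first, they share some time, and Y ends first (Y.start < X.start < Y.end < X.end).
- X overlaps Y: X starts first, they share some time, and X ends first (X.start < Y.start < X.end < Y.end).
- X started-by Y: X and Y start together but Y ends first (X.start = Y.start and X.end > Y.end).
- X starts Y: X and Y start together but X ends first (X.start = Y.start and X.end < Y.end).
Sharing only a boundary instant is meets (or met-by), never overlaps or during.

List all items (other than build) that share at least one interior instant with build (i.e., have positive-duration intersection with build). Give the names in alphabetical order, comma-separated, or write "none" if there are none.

Target build = [10:40, 13:35].
design_review [19:35, 23:00] → after → no.
interview [21:50, 22:35] → after → no.
load_test [07:40, 14:30] → contains → yes.
qa_pass [12:50, 19:20] → overlapped-by → yes.
retro [08:25, 13:25] → overlaps → yes.
soundcheck [09:45, 13:50] → contains → yes.
standup [06:15, 09:05] → before → no.
Result: load_test, qa_pass, retro, soundcheck.

load_test, qa_pass, retro, soundcheck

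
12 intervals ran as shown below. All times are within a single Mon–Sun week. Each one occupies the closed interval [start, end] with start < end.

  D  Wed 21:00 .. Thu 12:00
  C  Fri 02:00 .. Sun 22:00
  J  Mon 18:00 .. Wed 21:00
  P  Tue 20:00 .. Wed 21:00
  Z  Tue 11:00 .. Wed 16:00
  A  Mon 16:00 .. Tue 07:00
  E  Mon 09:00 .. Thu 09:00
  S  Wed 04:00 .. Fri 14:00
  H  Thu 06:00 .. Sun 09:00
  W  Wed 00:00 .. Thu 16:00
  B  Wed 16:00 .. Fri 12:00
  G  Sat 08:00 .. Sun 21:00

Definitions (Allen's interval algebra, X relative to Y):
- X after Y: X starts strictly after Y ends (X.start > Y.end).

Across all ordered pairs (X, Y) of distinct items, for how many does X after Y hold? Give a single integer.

27

Checking all 132 ordered pairs for relation 'after'; matching pairs in alphabetical order:
(B, A): B after A ✓
(C, A): C after A ✓
(C, D): C after D ✓
(C, E): C after E ✓
(C, J): C after J ✓
(C, P): C after P ✓
(C, W): C after W ✓
(C, Z): C after Z ✓
(D, A): D after A ✓
(D, Z): D after Z ✓
(G, A): G after A ✓
(G, B): G after B ✓
(G, D): G after D ✓
(G, E): G after E ✓
(G, J): G after J ✓
(G, P): G after P ✓
(G, S): G after S ✓
(G, W): G after W ✓
(G, Z): G after Z ✓
(H, A): H after A ✓
(H, J): H after J ✓
(H, P): H after P ✓
(H, Z): H after Z ✓
(P, A): P after A ✓
... plus 3 further pairs not listed.
Count: 27.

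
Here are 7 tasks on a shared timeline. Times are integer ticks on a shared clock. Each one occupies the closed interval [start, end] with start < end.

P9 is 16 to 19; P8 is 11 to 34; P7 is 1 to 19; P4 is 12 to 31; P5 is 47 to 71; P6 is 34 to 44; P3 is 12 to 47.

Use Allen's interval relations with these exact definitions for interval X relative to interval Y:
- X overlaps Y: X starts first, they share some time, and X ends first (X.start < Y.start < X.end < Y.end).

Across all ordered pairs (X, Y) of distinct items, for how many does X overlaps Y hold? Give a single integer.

4

Checking all 42 ordered pairs for relation 'overlaps'; matching pairs in alphabetical order:
(P7, P3): P7 overlaps P3 ✓
(P7, P4): P7 overlaps P4 ✓
(P7, P8): P7 overlaps P8 ✓
(P8, P3): P8 overlaps P3 ✓
Count: 4.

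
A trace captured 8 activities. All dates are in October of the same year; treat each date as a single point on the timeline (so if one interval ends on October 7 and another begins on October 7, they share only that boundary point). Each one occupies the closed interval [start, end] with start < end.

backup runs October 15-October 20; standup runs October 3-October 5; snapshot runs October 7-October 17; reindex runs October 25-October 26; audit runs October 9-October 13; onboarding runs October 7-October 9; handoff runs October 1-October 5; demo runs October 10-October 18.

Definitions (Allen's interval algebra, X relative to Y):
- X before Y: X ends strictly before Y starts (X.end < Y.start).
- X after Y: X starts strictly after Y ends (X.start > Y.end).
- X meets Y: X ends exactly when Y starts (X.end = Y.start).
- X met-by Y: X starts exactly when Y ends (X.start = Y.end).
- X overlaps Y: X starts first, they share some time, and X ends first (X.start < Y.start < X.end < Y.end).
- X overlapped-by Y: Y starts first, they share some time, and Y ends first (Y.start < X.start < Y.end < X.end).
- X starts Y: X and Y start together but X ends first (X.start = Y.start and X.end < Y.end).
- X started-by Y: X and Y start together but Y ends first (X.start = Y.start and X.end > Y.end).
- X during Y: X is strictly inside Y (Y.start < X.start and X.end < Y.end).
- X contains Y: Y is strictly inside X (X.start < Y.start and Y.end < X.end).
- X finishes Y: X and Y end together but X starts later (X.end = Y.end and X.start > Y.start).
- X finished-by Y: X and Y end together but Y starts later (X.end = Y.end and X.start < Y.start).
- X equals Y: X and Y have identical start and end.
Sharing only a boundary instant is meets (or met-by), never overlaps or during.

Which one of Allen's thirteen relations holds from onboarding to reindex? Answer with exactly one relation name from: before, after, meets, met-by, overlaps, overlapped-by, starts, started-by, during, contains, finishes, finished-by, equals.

before

onboarding = [October 7, October 9]; reindex = [October 25, October 26].
Compare endpoints: onboarding.start < reindex.start, onboarding.start < reindex.end, onboarding.end < reindex.start, onboarding.end < reindex.end.
That pattern is 'before'.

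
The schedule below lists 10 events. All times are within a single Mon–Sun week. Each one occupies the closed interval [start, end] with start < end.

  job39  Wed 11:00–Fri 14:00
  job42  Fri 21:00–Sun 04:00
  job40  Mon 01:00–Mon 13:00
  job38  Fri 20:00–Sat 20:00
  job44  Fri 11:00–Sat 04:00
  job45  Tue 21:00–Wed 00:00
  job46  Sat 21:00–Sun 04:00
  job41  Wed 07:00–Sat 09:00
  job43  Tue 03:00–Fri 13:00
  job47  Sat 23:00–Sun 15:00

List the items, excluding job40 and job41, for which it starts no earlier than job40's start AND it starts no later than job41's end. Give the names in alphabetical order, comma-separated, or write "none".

job38, job39, job42, job43, job44, job45

Conditions: its start is no earlier than job40's start (X.start >= Mon 01:00) AND its start is no later than job41's end (X.start <= Sat 09:00).
job38: start Fri 20:00 >= Mon 01:00? ✓; start Fri 20:00 <= Sat 09:00? ✓ → yes.
job39: start Wed 11:00 >= Mon 01:00? ✓; start Wed 11:00 <= Sat 09:00? ✓ → yes.
job42: start Fri 21:00 >= Mon 01:00? ✓; start Fri 21:00 <= Sat 09:00? ✓ → yes.
job43: start Tue 03:00 >= Mon 01:00? ✓; start Tue 03:00 <= Sat 09:00? ✓ → yes.
job44: start Fri 11:00 >= Mon 01:00? ✓; start Fri 11:00 <= Sat 09:00? ✓ → yes.
job45: start Tue 21:00 >= Mon 01:00? ✓; start Tue 21:00 <= Sat 09:00? ✓ → yes.
job46: start Sat 21:00 >= Mon 01:00? ✓; start Sat 21:00 <= Sat 09:00? ✗ → no.
job47: start Sat 23:00 >= Mon 01:00? ✓; start Sat 23:00 <= Sat 09:00? ✗ → no.
Result: job38, job39, job42, job43, job44, job45.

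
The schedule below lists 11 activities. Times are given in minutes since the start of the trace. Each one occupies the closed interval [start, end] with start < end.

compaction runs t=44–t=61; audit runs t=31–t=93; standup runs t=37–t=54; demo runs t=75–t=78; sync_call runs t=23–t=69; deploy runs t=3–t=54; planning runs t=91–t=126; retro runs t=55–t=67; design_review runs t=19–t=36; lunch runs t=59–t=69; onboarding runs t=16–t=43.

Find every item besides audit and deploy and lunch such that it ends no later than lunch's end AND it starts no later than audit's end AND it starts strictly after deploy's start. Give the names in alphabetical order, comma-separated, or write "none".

Conditions: its end is no later than lunch's end (X.end <= t=69) AND its start is no later than audit's end (X.start <= t=93) AND its start is strictly after deploy's start (X.start > t=3).
compaction: end t=61 <= t=69? ✓; start t=44 <= t=93? ✓; start t=44 > t=3? ✓ → yes.
demo: end t=78 <= t=69? ✗; start t=75 <= t=93? ✓; start t=75 > t=3? ✓ → no.
design_review: end t=36 <= t=69? ✓; start t=19 <= t=93? ✓; start t=19 > t=3? ✓ → yes.
onboarding: end t=43 <= t=69? ✓; start t=16 <= t=93? ✓; start t=16 > t=3? ✓ → yes.
planning: end t=126 <= t=69? ✗; start t=91 <= t=93? ✓; start t=91 > t=3? ✓ → no.
retro: end t=67 <= t=69? ✓; start t=55 <= t=93? ✓; start t=55 > t=3? ✓ → yes.
standup: end t=54 <= t=69? ✓; start t=37 <= t=93? ✓; start t=37 > t=3? ✓ → yes.
sync_call: end t=69 <= t=69? ✓; start t=23 <= t=93? ✓; start t=23 > t=3? ✓ → yes.
Result: compaction, design_review, onboarding, retro, standup, sync_call.

compaction, design_review, onboarding, retro, standup, sync_call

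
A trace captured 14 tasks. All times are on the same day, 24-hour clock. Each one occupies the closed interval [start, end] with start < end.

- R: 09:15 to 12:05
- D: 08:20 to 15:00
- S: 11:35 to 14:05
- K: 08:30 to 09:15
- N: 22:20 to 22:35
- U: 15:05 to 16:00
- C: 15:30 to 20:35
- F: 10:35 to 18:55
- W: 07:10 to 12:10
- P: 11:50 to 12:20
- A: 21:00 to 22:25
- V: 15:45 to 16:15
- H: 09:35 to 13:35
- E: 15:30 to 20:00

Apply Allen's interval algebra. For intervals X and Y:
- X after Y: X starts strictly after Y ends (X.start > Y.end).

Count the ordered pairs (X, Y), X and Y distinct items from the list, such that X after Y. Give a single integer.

56

Checking all 182 ordered pairs for relation 'after'; matching pairs in alphabetical order:
(A, C): A after C ✓
(A, D): A after D ✓
(A, E): A after E ✓
(A, F): A after F ✓
(A, H): A after H ✓
(A, K): A after K ✓
(A, P): A after P ✓
(A, R): A after R ✓
(A, S): A after S ✓
(A, U): A after U ✓
(A, V): A after V ✓
(A, W): A after W ✓
(C, D): C after D ✓
(C, H): C after H ✓
(C, K): C after K ✓
(C, P): C after P ✓
(C, R): C after R ✓
(C, S): C after S ✓
(C, W): C after W ✓
(E, D): E after D ✓
(E, H): E after H ✓
(E, K): E after K ✓
(E, P): E after P ✓
(E, R): E after R ✓
... plus 32 further pairs not listed.
Count: 56.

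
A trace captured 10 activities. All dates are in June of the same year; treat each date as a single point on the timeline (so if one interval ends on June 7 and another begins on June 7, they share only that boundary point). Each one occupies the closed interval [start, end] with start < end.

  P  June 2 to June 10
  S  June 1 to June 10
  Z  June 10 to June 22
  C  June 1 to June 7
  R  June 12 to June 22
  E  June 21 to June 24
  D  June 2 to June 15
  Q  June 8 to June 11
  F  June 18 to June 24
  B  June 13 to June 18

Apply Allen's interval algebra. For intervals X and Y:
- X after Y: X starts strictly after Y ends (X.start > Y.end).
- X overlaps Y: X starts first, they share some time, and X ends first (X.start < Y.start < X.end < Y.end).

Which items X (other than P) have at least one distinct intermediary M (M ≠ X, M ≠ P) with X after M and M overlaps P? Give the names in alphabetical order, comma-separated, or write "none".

B, E, F, Q, R, Z

Target P = [June 2, June 10].
Intermediaries M with M overlaps P: C.
Via C — items with X after C: B, E, F, Q, R, Z.
Union: B, E, F, Q, R, Z.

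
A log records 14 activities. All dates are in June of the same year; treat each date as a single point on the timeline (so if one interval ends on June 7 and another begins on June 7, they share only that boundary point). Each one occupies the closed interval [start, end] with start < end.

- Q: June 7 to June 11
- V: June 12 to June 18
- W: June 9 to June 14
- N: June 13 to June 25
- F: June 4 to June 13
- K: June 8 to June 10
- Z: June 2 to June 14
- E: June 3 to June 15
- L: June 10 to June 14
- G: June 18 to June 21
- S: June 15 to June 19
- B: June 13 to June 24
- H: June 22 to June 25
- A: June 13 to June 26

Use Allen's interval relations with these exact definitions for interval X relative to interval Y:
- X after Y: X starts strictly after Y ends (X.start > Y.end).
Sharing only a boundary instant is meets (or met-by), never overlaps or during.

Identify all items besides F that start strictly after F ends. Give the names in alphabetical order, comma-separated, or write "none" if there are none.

Target F = [June 4, June 13].
A [June 13, June 26] → met-by → no.
B [June 13, June 24] → met-by → no.
E [June 3, June 15] → contains → no.
G [June 18, June 21] → after → yes.
H [June 22, June 25] → after → yes.
K [June 8, June 10] → during → no.
L [June 10, June 14] → overlapped-by → no.
N [June 13, June 25] → met-by → no.
Q [June 7, June 11] → during → no.
S [June 15, June 19] → after → yes.
V [June 12, June 18] → overlapped-by → no.
W [June 9, June 14] → overlapped-by → no.
Z [June 2, June 14] → contains → no.
Result: G, H, S.

G, H, S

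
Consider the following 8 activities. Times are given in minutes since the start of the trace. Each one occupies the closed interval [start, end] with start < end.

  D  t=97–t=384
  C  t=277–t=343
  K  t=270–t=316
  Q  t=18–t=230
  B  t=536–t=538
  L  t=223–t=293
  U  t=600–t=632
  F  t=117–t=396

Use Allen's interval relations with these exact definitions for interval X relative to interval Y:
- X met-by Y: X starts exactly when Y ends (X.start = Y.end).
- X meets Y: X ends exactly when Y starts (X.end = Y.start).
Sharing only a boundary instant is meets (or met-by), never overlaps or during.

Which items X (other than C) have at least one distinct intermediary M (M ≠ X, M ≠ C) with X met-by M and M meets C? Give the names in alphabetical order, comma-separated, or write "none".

none

Target C = [t=277, t=343].
Intermediaries M with M meets C: none.
Union: none.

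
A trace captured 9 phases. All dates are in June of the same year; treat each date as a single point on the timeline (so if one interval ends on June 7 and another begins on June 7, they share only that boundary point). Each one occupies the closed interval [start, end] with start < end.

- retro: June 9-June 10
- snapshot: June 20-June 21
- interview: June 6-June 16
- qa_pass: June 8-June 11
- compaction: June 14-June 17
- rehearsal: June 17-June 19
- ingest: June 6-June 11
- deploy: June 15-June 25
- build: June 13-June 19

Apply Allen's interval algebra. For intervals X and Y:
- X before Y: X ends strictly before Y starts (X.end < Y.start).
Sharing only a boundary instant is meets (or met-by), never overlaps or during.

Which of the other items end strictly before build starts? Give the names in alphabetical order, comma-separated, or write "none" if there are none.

ingest, qa_pass, retro

Target build = [June 13, June 19].
compaction [June 14, June 17] → during → no.
deploy [June 15, June 25] → overlapped-by → no.
ingest [June 6, June 11] → before → yes.
interview [June 6, June 16] → overlaps → no.
qa_pass [June 8, June 11] → before → yes.
rehearsal [June 17, June 19] → finishes → no.
retro [June 9, June 10] → before → yes.
snapshot [June 20, June 21] → after → no.
Result: ingest, qa_pass, retro.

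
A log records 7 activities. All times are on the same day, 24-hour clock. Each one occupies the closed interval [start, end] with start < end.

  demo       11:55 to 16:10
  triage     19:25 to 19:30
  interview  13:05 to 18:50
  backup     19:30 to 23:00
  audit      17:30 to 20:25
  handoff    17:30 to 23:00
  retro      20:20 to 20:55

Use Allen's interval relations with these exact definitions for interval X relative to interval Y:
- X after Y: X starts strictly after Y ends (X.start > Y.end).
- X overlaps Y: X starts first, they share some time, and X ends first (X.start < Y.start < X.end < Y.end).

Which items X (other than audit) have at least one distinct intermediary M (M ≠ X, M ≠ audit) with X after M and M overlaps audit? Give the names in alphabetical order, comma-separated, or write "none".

Target audit = [17:30, 20:25].
Intermediaries M with M overlaps audit: interview.
Via interview — items with X after interview: backup, retro, triage.
Union: backup, retro, triage.

backup, retro, triage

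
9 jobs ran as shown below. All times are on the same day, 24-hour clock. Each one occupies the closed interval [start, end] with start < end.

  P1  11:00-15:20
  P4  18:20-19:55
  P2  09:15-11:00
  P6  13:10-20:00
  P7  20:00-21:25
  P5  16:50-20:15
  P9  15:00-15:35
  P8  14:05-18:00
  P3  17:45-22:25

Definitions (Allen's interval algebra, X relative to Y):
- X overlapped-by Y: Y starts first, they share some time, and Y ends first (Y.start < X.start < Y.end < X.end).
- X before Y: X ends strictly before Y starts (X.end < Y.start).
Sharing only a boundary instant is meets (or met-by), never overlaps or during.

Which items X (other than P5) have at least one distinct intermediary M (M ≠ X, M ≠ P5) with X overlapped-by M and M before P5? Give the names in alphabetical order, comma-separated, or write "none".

Target P5 = [16:50, 20:15].
Intermediaries M with M before P5: P1, P2, P9.
Via P1 — items with X overlapped-by P1: P6, P8, P9.
Via P2 — items with X overlapped-by P2: none.
Via P9 — items with X overlapped-by P9: none.
Union: P6, P8, P9.

P6, P8, P9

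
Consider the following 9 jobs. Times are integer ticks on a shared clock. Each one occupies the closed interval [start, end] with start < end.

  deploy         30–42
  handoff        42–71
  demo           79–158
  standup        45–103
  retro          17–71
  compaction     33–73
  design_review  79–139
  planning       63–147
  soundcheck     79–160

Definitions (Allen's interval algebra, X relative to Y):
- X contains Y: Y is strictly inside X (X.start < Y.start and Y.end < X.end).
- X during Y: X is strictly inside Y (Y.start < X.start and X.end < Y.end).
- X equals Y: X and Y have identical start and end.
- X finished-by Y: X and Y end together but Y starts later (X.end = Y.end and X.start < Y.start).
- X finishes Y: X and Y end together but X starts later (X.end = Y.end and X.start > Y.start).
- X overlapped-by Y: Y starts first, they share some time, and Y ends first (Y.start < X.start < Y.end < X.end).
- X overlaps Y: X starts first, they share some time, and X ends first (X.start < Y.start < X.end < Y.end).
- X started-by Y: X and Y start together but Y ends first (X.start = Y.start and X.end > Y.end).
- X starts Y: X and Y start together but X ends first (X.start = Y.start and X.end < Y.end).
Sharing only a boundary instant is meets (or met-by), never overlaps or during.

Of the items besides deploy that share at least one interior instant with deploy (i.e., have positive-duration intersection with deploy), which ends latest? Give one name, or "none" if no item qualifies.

Target deploy = [30, 42].
compaction [33, 73] → overlapped-by → candidate.
demo [79, 158] → after → excluded.
design_review [79, 139] → after → excluded.
handoff [42, 71] → met-by → excluded.
planning [63, 147] → after → excluded.
retro [17, 71] → contains → candidate.
soundcheck [79, 160] → after → excluded.
standup [45, 103] → after → excluded.
Among candidates, latest end is 73 → compaction.

compaction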